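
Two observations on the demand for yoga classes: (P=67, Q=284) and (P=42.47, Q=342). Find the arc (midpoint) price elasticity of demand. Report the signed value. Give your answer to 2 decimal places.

-0.41

ΔQ = 342 − 284 = 58; ΔP = 42.47 − 67 = -24.53.
Midpoints: P̄ = 54.73, Q̄ = 313.0.
ε = (ΔQ/ΔP)(P̄/Q̄) = (58/-24.53)(54.73/313.0).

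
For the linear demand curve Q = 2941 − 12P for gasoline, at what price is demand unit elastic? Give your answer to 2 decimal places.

122.54

For linear demand Q = a − bP, ε = −bP/(a − bP). |ε| = 1 when bP = a − bP, i.e. P = a/(2b).
P = 2941/(2·12) = 2941/24 = 122.5417.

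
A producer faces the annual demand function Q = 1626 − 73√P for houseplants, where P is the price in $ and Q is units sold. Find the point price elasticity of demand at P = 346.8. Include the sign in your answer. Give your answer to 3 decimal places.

At P = 346.8, Q = 266.553.
dQ/dP = −73/(2√P) = -1.960.
ε = (dQ/dP)(P/Q) = (-1.960)(346.8/266.553).
|ε| > 1, so demand is elastic at this price.

-2.550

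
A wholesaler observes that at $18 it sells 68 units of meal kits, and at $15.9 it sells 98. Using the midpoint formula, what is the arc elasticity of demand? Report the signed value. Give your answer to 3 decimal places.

-2.917

ΔQ = 98 − 68 = 30; ΔP = 15.9 − 18 = -2.1.
Midpoints: P̄ = 16.95, Q̄ = 83.0.
ε = (ΔQ/ΔP)(P̄/Q̄) = (30/-2.1)(16.95/83.0).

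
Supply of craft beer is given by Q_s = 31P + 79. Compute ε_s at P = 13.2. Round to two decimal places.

0.84

At P = 13.2, Q_s = 488.20.
dQ_s/dP = 31.
ε_s = (dQ_s/dP)(P/Q_s) = (31)(13.2/488.20).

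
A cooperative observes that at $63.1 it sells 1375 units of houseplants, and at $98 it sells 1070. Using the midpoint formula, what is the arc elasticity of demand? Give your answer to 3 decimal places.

ΔQ = 1070 − 1375 = -305; ΔP = 98 − 63.1 = 34.9.
Midpoints: P̄ = 80.55, Q̄ = 1222.5.
ε = (ΔQ/ΔP)(P̄/Q̄) = (-305/34.9)(80.55/1222.5).

-0.576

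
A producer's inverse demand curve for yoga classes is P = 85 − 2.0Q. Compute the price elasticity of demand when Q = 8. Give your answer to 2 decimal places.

-4.31

At Q = 8, P = 85 − 2.0(8) = 69.00.
dP/dQ = −2.0, so dQ/dP = 1/(−2.0) = -0.500.
ε = (dQ/dP)(P/Q) = (-0.500)(69.00/8).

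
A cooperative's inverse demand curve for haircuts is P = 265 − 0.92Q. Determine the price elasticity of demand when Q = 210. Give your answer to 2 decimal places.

-0.37

At Q = 210, P = 265 − 0.92(210) = 71.80.
dP/dQ = −0.92, so dQ/dP = 1/(−0.92) = -1.087.
ε = (dQ/dP)(P/Q) = (-1.087)(71.80/210).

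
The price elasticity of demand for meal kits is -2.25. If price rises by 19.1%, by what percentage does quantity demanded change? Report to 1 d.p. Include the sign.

%ΔQ ≈ ε × %ΔP = (-2.25)(19.1%) = -42.98%.

-43.0%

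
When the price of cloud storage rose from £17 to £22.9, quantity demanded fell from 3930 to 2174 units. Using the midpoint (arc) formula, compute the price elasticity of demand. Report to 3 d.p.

-1.945

ΔQ = 2174 − 3930 = -1756; ΔP = 22.9 − 17 = 5.9.
Midpoints: P̄ = 19.95, Q̄ = 3052.0.
ε = (ΔQ/ΔP)(P̄/Q̄) = (-1756/5.9)(19.95/3052.0).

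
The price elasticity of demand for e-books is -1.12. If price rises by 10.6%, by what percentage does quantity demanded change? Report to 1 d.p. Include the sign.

-11.9%

%ΔQ ≈ ε × %ΔP = (-1.12)(10.6%) = -11.87%.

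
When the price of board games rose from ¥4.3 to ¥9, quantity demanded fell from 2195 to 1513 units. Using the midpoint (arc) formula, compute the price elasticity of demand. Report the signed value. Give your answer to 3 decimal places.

ΔQ = 1513 − 2195 = -682; ΔP = 9 − 4.3 = 4.7.
Midpoints: P̄ = 6.65, Q̄ = 1854.0.
ε = (ΔQ/ΔP)(P̄/Q̄) = (-682/4.7)(6.65/1854.0).

-0.520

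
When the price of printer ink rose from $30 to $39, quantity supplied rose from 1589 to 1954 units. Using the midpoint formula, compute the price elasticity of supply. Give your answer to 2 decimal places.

ΔQ = 1954 − 1589 = 365; ΔP = 39 − 30 = 9.
Midpoints: P̄ = 34.50, Q̄ = 1771.5.
ε_s = (ΔQ/ΔP)(P̄/Q̄) = (365/9)(34.50/1771.5).

0.79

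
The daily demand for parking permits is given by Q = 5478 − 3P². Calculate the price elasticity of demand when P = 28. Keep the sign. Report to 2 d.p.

-1.50

At P = 28, Q = 3126.
dQ/dP = −6P = -168.
ε = (dQ/dP)(P/Q) = (-168)(28/3126).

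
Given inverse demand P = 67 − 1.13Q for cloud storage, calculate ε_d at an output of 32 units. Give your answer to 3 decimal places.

-0.853

At Q = 32, P = 67 − 1.13(32) = 30.84.
dP/dQ = −1.13, so dQ/dP = 1/(−1.13) = -0.885.
ε = (dQ/dP)(P/Q) = (-0.885)(30.84/32).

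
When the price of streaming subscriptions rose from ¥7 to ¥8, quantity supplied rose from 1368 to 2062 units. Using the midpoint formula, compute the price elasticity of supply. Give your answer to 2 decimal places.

ΔQ = 2062 − 1368 = 694; ΔP = 8 − 7 = 1.
Midpoints: P̄ = 7.50, Q̄ = 1715.0.
ε_s = (ΔQ/ΔP)(P̄/Q̄) = (694/1)(7.50/1715.0).

3.03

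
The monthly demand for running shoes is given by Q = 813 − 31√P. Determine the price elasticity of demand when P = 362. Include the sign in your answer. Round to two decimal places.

-1.32

At P = 362, Q = 223.185.
dQ/dP = −31/(2√P) = -0.815.
ε = (dQ/dP)(P/Q) = (-0.815)(362/223.185).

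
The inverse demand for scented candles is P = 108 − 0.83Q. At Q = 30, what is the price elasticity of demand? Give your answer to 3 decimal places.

-3.337

At Q = 30, P = 108 − 0.83(30) = 83.10.
dP/dQ = −0.83, so dQ/dP = 1/(−0.83) = -1.205.
ε = (dQ/dP)(P/Q) = (-1.205)(83.10/30).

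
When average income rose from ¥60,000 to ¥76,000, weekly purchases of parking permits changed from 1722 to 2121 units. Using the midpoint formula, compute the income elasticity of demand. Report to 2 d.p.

ΔQ = 399, ΔI = 16000. Midpoints: Ī = 68,000, Q̄ = 1921.5.
ε_I = (ΔQ/ΔI)(Ī/Q̄) = (399/16000)(68000/1921.5).
ε_I > 0, so the good is normal.

0.88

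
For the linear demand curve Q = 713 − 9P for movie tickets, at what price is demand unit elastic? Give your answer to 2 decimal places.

For linear demand Q = a − bP, ε = −bP/(a − bP). |ε| = 1 when bP = a − bP, i.e. P = a/(2b).
P = 713/(2·9) = 713/18 = 39.6111.

39.61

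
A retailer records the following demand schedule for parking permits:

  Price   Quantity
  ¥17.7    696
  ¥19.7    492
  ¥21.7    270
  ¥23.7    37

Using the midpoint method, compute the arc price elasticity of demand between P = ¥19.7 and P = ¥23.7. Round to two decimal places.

-9.33

At P = 19.7, Q = 492; at P = 23.7, Q = 37.
ΔQ = -455, ΔP = 4.0. Midpoints: P̄ = 21.70, Q̄ = 264.5.
ε = (ΔQ/ΔP)(P̄/Q̄) = (-455/4.0)(21.70/264.5).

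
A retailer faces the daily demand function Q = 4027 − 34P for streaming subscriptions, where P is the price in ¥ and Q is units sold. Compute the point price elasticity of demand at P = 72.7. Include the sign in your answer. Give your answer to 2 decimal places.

-1.59

At P = 72.7, Q = 1555.200.
dQ/dP = −34.
ε = (dQ/dP)(P/Q) = (-34)(72.7/1555.200).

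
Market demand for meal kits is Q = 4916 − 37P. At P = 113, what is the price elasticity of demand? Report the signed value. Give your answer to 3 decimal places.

-5.688

At P = 113, Q = 735.
dQ/dP = −37.
ε = (dQ/dP)(P/Q) = (-37)(113/735).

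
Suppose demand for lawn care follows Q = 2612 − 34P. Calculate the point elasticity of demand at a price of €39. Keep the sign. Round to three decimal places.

-1.031

At P = 39, Q = 1286.
dQ/dP = −34.
ε = (dQ/dP)(P/Q) = (-34)(39/1286).
|ε| > 1, so demand is elastic at this price.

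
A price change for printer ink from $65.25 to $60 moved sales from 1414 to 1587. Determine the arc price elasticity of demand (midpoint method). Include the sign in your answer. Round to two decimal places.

ΔQ = 1587 − 1414 = 173; ΔP = 60 − 65.25 = -5.25.
Midpoints: P̄ = 62.62, Q̄ = 1500.5.
ε = (ΔQ/ΔP)(P̄/Q̄) = (173/-5.25)(62.62/1500.5).

-1.38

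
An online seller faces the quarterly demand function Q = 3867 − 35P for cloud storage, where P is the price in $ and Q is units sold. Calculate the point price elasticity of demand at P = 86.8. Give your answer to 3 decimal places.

At P = 86.8, Q = 829.
dQ/dP = −35.
ε = (dQ/dP)(P/Q) = (-35)(86.8/829).

-3.665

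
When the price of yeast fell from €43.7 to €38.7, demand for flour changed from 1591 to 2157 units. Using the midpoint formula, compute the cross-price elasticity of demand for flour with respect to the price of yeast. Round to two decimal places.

ΔQ_x = 2157 − 1591 = 566; ΔP_y = 38.7 − 43.7 = -5.
Midpoints: P̄_y = 41.20, Q̄_x = 1874.0.
ε_xy = (ΔQ_x/ΔP_y)(P̄_y/Q̄_x) = (566/-5)(41.20/1874.0).

-2.49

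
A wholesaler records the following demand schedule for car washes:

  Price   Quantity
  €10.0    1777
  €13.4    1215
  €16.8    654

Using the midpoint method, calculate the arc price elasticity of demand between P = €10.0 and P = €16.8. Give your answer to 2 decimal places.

At P = 10.0, Q = 1777; at P = 16.8, Q = 654.
ΔQ = -1123, ΔP = 6.8. Midpoints: P̄ = 13.40, Q̄ = 1215.5.
ε = (ΔQ/ΔP)(P̄/Q̄) = (-1123/6.8)(13.40/1215.5).

-1.82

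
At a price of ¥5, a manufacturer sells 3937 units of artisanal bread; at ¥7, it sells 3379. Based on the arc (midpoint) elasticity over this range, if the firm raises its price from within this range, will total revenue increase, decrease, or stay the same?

Arc ε = (-558/2)(6.00/3658.0) ≈ -0.458.
|ε| = 0.46 < 1, so demand is inelastic. A price rise therefore raises total revenue.

increase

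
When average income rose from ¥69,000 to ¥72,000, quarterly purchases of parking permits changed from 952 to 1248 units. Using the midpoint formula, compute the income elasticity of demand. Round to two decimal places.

ΔQ = 296, ΔI = 3000. Midpoints: Ī = 70,500, Q̄ = 1100.0.
ε_I = (ΔQ/ΔI)(Ī/Q̄) = (296/3000)(70500/1100.0).
ε_I > 0, so the good is normal.

6.32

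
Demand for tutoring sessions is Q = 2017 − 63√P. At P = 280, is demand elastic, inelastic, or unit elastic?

Q = 962.808, dQ/dP = -1.882.
ε = (dQ/dP)(P/Q) ≈ -0.547.
|ε| = 0.55 < 1.

inelastic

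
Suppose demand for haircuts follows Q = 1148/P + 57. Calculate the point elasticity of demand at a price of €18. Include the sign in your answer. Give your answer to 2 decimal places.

At P = 18, Q = 120.778.
dQ/dP = −1148/P² = -3.543.
ε = (dQ/dP)(P/Q) = (-3.543)(18/120.778).
|ε| < 1, so demand is inelastic at this price.

-0.53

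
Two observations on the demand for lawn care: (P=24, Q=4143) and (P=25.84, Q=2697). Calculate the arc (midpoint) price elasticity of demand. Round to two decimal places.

ΔQ = 2697 − 4143 = -1446; ΔP = 25.84 − 24 = 1.84.
Midpoints: P̄ = 24.92, Q̄ = 3420.0.
ε = (ΔQ/ΔP)(P̄/Q̄) = (-1446/1.84)(24.92/3420.0).

-5.73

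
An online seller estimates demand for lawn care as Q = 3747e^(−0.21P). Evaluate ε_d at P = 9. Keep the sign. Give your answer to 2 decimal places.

-1.89

At P = 9, Q = 566.066.
dQ/dP = −0.21·3747e^(−0.21P) = −0.21Q = -118.874.
ε = (dQ/dP)(P/Q) = (-118.874)(9/566.066).
|ε| > 1, so demand is elastic at this price.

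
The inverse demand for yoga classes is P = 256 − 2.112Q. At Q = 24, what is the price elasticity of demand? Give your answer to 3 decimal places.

-4.051

At Q = 24, P = 256 − 2.112(24) = 205.31.
dP/dQ = −2.112, so dQ/dP = 1/(−2.112) = -0.473.
ε = (dQ/dP)(P/Q) = (-0.473)(205.31/24).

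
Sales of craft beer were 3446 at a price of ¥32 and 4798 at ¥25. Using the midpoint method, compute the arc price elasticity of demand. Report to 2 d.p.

ΔQ = 4798 − 3446 = 1352; ΔP = 25 − 32 = -7.
Midpoints: P̄ = 28.50, Q̄ = 4122.0.
ε = (ΔQ/ΔP)(P̄/Q̄) = (1352/-7)(28.50/4122.0).

-1.34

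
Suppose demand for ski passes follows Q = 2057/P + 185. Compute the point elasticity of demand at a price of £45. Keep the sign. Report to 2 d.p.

-0.20

At P = 45, Q = 230.711.
dQ/dP = −2057/P² = -1.016.
ε = (dQ/dP)(P/Q) = (-1.016)(45/230.711).
|ε| < 1, so demand is inelastic at this price.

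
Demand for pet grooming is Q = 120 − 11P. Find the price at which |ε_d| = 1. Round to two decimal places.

For linear demand Q = a − bP, ε = −bP/(a − bP). |ε| = 1 when bP = a − bP, i.e. P = a/(2b).
P = 120/(2·11) = 120/22 = 5.4545.

5.45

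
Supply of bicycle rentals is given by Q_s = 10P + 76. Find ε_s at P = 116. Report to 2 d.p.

At P = 116, Q_s = 1236.
dQ_s/dP = 10.
ε_s = (dQ_s/dP)(P/Q_s) = (10)(116/1236).

0.94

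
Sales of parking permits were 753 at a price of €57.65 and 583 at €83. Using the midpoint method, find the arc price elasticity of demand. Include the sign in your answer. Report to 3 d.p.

-0.706

ΔQ = 583 − 753 = -170; ΔP = 83 − 57.65 = 25.35.
Midpoints: P̄ = 70.33, Q̄ = 668.0.
ε = (ΔQ/ΔP)(P̄/Q̄) = (-170/25.35)(70.33/668.0).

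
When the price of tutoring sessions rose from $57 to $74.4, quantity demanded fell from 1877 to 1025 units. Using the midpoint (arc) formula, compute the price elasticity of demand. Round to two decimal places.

ΔQ = 1025 − 1877 = -852; ΔP = 74.4 − 57 = 17.4.
Midpoints: P̄ = 65.70, Q̄ = 1451.0.
ε = (ΔQ/ΔP)(P̄/Q̄) = (-852/17.4)(65.70/1451.0).

-2.22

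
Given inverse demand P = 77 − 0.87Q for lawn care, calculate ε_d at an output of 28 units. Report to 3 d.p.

At Q = 28, P = 77 − 0.87(28) = 52.64.
dP/dQ = −0.87, so dQ/dP = 1/(−0.87) = -1.149.
ε = (dQ/dP)(P/Q) = (-1.149)(52.64/28).

-2.161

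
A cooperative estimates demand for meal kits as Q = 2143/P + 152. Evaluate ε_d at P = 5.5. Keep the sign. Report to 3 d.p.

-0.719

At P = 5.5, Q = 541.636.
dQ/dP = −2143/P² = -70.843.
ε = (dQ/dP)(P/Q) = (-70.843)(5.5/541.636).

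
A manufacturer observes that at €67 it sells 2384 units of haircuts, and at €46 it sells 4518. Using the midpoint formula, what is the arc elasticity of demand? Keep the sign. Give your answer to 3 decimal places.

-1.664

ΔQ = 4518 − 2384 = 2134; ΔP = 46 − 67 = -21.
Midpoints: P̄ = 56.50, Q̄ = 3451.0.
ε = (ΔQ/ΔP)(P̄/Q̄) = (2134/-21)(56.50/3451.0).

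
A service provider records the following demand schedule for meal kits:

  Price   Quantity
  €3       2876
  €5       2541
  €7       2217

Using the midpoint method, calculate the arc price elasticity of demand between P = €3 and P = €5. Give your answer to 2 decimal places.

At P = 3, Q = 2876; at P = 5, Q = 2541.
ΔQ = -335, ΔP = 2. Midpoints: P̄ = 4.00, Q̄ = 2708.5.
ε = (ΔQ/ΔP)(P̄/Q̄) = (-335/2)(4.00/2708.5).

-0.25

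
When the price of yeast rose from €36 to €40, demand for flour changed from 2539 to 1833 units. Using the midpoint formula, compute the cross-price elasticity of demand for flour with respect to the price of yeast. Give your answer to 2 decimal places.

ΔQ_x = 1833 − 2539 = -706; ΔP_y = 40 − 36 = 4.
Midpoints: P̄_y = 38.00, Q̄_x = 2186.0.
ε_xy = (ΔQ_x/ΔP_y)(P̄_y/Q̄_x) = (-706/4)(38.00/2186.0).
ε_xy < 0, so the goods are complements.

-3.07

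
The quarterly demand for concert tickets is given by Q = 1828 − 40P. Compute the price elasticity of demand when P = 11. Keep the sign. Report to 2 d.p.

-0.32

At P = 11, Q = 1388.
dQ/dP = −40.
ε = (dQ/dP)(P/Q) = (-40)(11/1388).
|ε| < 1, so demand is inelastic at this price.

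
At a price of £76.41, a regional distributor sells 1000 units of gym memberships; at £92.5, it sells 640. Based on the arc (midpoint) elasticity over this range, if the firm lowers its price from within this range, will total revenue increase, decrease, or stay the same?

Arc ε = (-360/16.09)(84.45/820.0) ≈ -2.304.
|ε| = 2.30 > 1, so demand is elastic. A price cut therefore raises total revenue.

increase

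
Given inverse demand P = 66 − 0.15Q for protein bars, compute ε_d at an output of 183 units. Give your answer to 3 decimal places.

-1.404

At Q = 183, P = 66 − 0.15(183) = 38.55.
dP/dQ = −0.15, so dQ/dP = 1/(−0.15) = -6.667.
ε = (dQ/dP)(P/Q) = (-6.667)(38.55/183).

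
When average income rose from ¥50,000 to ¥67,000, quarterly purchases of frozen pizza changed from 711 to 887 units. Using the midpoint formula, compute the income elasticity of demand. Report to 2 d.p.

ΔQ = 176, ΔI = 17000. Midpoints: Ī = 58,500, Q̄ = 799.0.
ε_I = (ΔQ/ΔI)(Ī/Q̄) = (176/17000)(58500/799.0).

0.76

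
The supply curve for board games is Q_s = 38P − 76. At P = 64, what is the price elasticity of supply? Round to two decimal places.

1.03

At P = 64, Q_s = 2356.
dQ_s/dP = 38.
ε_s = (dQ_s/dP)(P/Q_s) = (38)(64/2356).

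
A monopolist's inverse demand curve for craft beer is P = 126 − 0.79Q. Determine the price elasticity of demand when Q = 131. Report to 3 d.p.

At Q = 131, P = 126 − 0.79(131) = 22.51.
dP/dQ = −0.79, so dQ/dP = 1/(−0.79) = -1.266.
ε = (dQ/dP)(P/Q) = (-1.266)(22.51/131).

-0.218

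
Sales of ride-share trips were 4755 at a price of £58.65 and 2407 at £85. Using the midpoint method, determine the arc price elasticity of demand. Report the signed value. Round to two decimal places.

ΔQ = 2407 − 4755 = -2348; ΔP = 85 − 58.65 = 26.35.
Midpoints: P̄ = 71.83, Q̄ = 3581.0.
ε = (ΔQ/ΔP)(P̄/Q̄) = (-2348/26.35)(71.83/3581.0).

-1.79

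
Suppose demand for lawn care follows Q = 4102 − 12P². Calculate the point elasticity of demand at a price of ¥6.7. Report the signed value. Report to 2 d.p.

At P = 6.7, Q = 3563.320.
dQ/dP = −24P = -160.800.
ε = (dQ/dP)(P/Q) = (-160.800)(6.7/3563.320).

-0.30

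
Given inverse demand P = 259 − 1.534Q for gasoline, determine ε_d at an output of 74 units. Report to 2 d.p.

At Q = 74, P = 259 − 1.534(74) = 145.48.
dP/dQ = −1.534, so dQ/dP = 1/(−1.534) = -0.652.
ε = (dQ/dP)(P/Q) = (-0.652)(145.48/74).

-1.28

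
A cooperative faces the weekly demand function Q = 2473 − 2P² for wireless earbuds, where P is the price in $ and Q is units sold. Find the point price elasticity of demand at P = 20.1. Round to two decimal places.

-0.97

At P = 20.1, Q = 1664.980.
dQ/dP = −4P = -80.400.
ε = (dQ/dP)(P/Q) = (-80.400)(20.1/1664.980).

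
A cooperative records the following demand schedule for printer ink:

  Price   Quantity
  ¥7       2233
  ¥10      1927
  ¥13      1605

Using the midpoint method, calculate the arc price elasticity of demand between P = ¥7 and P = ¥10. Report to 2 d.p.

-0.42

At P = 7, Q = 2233; at P = 10, Q = 1927.
ΔQ = -306, ΔP = 3. Midpoints: P̄ = 8.50, Q̄ = 2080.0.
ε = (ΔQ/ΔP)(P̄/Q̄) = (-306/3)(8.50/2080.0).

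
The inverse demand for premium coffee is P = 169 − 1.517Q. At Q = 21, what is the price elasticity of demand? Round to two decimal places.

At Q = 21, P = 169 − 1.517(21) = 137.14.
dP/dQ = −1.517, so dQ/dP = 1/(−1.517) = -0.659.
ε = (dQ/dP)(P/Q) = (-0.659)(137.14/21).

-4.30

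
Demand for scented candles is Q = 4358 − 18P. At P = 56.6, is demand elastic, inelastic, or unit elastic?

inelastic

Q = 3339.200, dQ/dP = -18.
ε = (dQ/dP)(P/Q) ≈ -0.305.
|ε| = 0.31 < 1.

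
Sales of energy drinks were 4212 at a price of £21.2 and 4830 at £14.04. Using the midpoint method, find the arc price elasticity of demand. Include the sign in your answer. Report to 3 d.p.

ΔQ = 4830 − 4212 = 618; ΔP = 14.04 − 21.2 = -7.16.
Midpoints: P̄ = 17.62, Q̄ = 4521.0.
ε = (ΔQ/ΔP)(P̄/Q̄) = (618/-7.16)(17.62/4521.0).

-0.336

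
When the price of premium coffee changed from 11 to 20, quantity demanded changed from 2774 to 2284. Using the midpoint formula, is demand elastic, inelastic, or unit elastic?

Arc ε ≈ -0.334.
|ε| = 0.33 < 1.

inelastic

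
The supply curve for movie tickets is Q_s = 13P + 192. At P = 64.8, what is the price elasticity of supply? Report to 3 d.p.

At P = 64.8, Q_s = 1034.40.
dQ_s/dP = 13.
ε_s = (dQ_s/dP)(P/Q_s) = (13)(64.8/1034.40).

0.814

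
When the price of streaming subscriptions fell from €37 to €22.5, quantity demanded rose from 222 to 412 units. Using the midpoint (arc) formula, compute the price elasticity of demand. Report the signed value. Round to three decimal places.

-1.230

ΔQ = 412 − 222 = 190; ΔP = 22.5 − 37 = -14.5.
Midpoints: P̄ = 29.75, Q̄ = 317.0.
ε = (ΔQ/ΔP)(P̄/Q̄) = (190/-14.5)(29.75/317.0).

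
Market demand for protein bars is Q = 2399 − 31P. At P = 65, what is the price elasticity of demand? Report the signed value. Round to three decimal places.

-5.247

At P = 65, Q = 384.
dQ/dP = −31.
ε = (dQ/dP)(P/Q) = (-31)(65/384).
|ε| > 1, so demand is elastic at this price.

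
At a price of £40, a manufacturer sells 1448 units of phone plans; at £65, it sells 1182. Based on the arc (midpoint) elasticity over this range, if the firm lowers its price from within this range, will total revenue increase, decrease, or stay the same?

Arc ε = (-266/25)(52.50/1315.0) ≈ -0.425.
|ε| = 0.42 < 1, so demand is inelastic. A price cut therefore reduces total revenue.

decrease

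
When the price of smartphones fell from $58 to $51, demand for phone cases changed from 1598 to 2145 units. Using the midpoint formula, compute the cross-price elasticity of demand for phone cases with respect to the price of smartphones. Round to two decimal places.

ΔQ_x = 2145 − 1598 = 547; ΔP_y = 51 − 58 = -7.
Midpoints: P̄_y = 54.50, Q̄_x = 1871.5.
ε_xy = (ΔQ_x/ΔP_y)(P̄_y/Q̄_x) = (547/-7)(54.50/1871.5).
ε_xy < 0, so the goods are complements.

-2.28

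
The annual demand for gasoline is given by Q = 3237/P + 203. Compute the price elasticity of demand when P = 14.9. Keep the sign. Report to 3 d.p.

-0.517

At P = 14.9, Q = 420.248.
dQ/dP = −3237/P² = -14.580.
ε = (dQ/dP)(P/Q) = (-14.580)(14.9/420.248).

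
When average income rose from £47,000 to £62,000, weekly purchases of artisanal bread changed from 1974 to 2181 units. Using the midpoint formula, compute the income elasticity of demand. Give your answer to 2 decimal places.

ΔQ = 207, ΔI = 15000. Midpoints: Ī = 54,500, Q̄ = 2077.5.
ε_I = (ΔQ/ΔI)(Ī/Q̄) = (207/15000)(54500/2077.5).
ε_I > 0, so the good is normal.

0.36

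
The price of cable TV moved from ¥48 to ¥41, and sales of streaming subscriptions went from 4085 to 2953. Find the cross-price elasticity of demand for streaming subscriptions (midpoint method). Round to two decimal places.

2.04

ΔQ_x = 2953 − 4085 = -1132; ΔP_y = 41 − 48 = -7.
Midpoints: P̄_y = 44.50, Q̄_x = 3519.0.
ε_xy = (ΔQ_x/ΔP_y)(P̄_y/Q̄_x) = (-1132/-7)(44.50/3519.0).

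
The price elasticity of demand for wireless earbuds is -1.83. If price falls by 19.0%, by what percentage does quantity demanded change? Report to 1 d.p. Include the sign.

34.8%

%ΔQ ≈ ε × %ΔP = (-1.83)(-19.0%) = 34.77%.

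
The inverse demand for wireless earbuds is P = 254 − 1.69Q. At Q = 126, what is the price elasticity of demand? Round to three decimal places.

At Q = 126, P = 254 − 1.69(126) = 41.06.
dP/dQ = −1.69, so dQ/dP = 1/(−1.69) = -0.592.
ε = (dQ/dP)(P/Q) = (-0.592)(41.06/126).

-0.193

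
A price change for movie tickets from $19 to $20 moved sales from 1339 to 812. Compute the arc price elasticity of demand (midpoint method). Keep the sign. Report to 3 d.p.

ΔQ = 812 − 1339 = -527; ΔP = 20 − 19 = 1.
Midpoints: P̄ = 19.50, Q̄ = 1075.5.
ε = (ΔQ/ΔP)(P̄/Q̄) = (-527/1)(19.50/1075.5).

-9.555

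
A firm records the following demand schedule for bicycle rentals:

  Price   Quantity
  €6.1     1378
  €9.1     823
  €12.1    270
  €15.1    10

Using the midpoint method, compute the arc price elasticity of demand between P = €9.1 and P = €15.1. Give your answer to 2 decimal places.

At P = 9.1, Q = 823; at P = 15.1, Q = 10.
ΔQ = -813, ΔP = 6.0. Midpoints: P̄ = 12.10, Q̄ = 416.5.
ε = (ΔQ/ΔP)(P̄/Q̄) = (-813/6.0)(12.10/416.5).

-3.94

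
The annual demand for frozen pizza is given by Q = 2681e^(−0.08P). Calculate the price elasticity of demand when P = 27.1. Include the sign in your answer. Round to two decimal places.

At P = 27.1, Q = 306.723.
dQ/dP = −0.08·2681e^(−0.08P) = −0.08Q = -24.538.
ε = (dQ/dP)(P/Q) = (-24.538)(27.1/306.723).

-2.17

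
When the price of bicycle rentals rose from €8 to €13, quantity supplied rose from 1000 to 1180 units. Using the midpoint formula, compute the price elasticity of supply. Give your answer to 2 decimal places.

ΔQ = 1180 − 1000 = 180; ΔP = 13 − 8 = 5.
Midpoints: P̄ = 10.50, Q̄ = 1090.0.
ε_s = (ΔQ/ΔP)(P̄/Q̄) = (180/5)(10.50/1090.0).

0.35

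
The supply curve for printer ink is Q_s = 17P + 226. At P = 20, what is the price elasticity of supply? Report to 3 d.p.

At P = 20, Q_s = 566.
dQ_s/dP = 17.
ε_s = (dQ_s/dP)(P/Q_s) = (17)(20/566).

0.601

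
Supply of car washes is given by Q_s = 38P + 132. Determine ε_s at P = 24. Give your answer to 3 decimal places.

0.874

At P = 24, Q_s = 1044.
dQ_s/dP = 38.
ε_s = (dQ_s/dP)(P/Q_s) = (38)(24/1044).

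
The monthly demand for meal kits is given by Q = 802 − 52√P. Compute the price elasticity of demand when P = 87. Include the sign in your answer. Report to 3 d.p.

-0.765

At P = 87, Q = 316.976.
dQ/dP = −52/(2√P) = -2.787.
ε = (dQ/dP)(P/Q) = (-2.787)(87/316.976).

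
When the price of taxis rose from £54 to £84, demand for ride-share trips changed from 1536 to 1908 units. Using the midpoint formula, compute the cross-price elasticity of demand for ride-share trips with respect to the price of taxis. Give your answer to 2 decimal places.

0.50

ΔQ_x = 1908 − 1536 = 372; ΔP_y = 84 − 54 = 30.
Midpoints: P̄_y = 69.00, Q̄_x = 1722.0.
ε_xy = (ΔQ_x/ΔP_y)(P̄_y/Q̄_x) = (372/30)(69.00/1722.0).
ε_xy > 0, so the goods are substitutes.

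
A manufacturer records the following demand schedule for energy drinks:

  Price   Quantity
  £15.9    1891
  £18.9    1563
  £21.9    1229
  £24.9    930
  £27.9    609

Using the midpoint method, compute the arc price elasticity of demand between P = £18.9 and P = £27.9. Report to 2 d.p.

At P = 18.9, Q = 1563; at P = 27.9, Q = 609.
ΔQ = -954, ΔP = 9.0. Midpoints: P̄ = 23.40, Q̄ = 1086.0.
ε = (ΔQ/ΔP)(P̄/Q̄) = (-954/9.0)(23.40/1086.0).

-2.28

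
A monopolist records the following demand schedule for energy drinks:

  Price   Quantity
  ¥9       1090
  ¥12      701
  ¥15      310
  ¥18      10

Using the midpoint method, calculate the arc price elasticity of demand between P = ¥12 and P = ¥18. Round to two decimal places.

-4.86

At P = 12, Q = 701; at P = 18, Q = 10.
ΔQ = -691, ΔP = 6. Midpoints: P̄ = 15.00, Q̄ = 355.5.
ε = (ΔQ/ΔP)(P̄/Q̄) = (-691/6)(15.00/355.5).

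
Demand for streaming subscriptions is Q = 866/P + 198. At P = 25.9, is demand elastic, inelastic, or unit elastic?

Q = 231.436, dQ/dP = -1.291.
ε = (dQ/dP)(P/Q) ≈ -0.144.
|ε| = 0.14 < 1.

inelastic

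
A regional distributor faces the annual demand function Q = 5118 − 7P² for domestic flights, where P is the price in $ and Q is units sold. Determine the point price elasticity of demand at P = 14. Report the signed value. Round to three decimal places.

At P = 14, Q = 3746.
dQ/dP = −14P = -196.
ε = (dQ/dP)(P/Q) = (-196)(14/3746).
|ε| < 1, so demand is inelastic at this price.

-0.733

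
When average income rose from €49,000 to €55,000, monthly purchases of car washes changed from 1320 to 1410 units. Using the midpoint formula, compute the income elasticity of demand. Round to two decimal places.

ΔQ = 90, ΔI = 6000. Midpoints: Ī = 52,000, Q̄ = 1365.0.
ε_I = (ΔQ/ΔI)(Ī/Q̄) = (90/6000)(52000/1365.0).

0.57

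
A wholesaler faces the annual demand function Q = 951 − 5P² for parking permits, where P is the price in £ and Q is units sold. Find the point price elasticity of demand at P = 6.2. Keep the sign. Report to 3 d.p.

-0.507

At P = 6.2, Q = 758.800.
dQ/dP = −10P = -62.
ε = (dQ/dP)(P/Q) = (-62)(6.2/758.800).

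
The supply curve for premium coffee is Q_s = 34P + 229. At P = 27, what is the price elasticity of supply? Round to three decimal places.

0.800

At P = 27, Q_s = 1147.
dQ_s/dP = 34.
ε_s = (dQ_s/dP)(P/Q_s) = (34)(27/1147).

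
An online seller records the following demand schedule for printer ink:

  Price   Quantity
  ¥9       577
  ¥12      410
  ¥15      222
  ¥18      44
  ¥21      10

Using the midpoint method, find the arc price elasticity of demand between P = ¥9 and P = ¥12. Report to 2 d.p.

At P = 9, Q = 577; at P = 12, Q = 410.
ΔQ = -167, ΔP = 3. Midpoints: P̄ = 10.50, Q̄ = 493.5.
ε = (ΔQ/ΔP)(P̄/Q̄) = (-167/3)(10.50/493.5).

-1.18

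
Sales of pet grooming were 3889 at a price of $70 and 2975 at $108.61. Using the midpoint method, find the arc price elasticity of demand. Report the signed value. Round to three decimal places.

-0.616

ΔQ = 2975 − 3889 = -914; ΔP = 108.61 − 70 = 38.61.
Midpoints: P̄ = 89.31, Q̄ = 3432.0.
ε = (ΔQ/ΔP)(P̄/Q̄) = (-914/38.61)(89.31/3432.0).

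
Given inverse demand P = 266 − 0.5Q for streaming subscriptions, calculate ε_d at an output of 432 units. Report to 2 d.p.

At Q = 432, P = 266 − 0.5(432) = 50.00.
dP/dQ = −0.5, so dQ/dP = 1/(−0.5) = -2.000.
ε = (dQ/dP)(P/Q) = (-2.000)(50.00/432).

-0.23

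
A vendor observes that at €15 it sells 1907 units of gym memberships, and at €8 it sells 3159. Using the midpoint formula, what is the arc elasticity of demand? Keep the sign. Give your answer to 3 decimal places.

ΔQ = 3159 − 1907 = 1252; ΔP = 8 − 15 = -7.
Midpoints: P̄ = 11.50, Q̄ = 2533.0.
ε = (ΔQ/ΔP)(P̄/Q̄) = (1252/-7)(11.50/2533.0).

-0.812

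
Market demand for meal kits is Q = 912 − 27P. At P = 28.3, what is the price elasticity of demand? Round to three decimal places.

-5.166

At P = 28.3, Q = 147.900.
dQ/dP = −27.
ε = (dQ/dP)(P/Q) = (-27)(28.3/147.900).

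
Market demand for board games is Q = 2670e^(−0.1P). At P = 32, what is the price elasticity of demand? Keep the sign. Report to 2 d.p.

At P = 32, Q = 108.835.
dQ/dP = −0.1·2670e^(−0.1P) = −0.1Q = -10.884.
ε = (dQ/dP)(P/Q) = (-10.884)(32/108.835).
|ε| > 1, so demand is elastic at this price.

-3.20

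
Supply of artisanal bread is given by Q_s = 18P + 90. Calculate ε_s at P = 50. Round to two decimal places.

0.91

At P = 50, Q_s = 990.
dQ_s/dP = 18.
ε_s = (dQ_s/dP)(P/Q_s) = (18)(50/990).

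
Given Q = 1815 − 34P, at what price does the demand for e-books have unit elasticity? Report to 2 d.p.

For linear demand Q = a − bP, ε = −bP/(a − bP). |ε| = 1 when bP = a − bP, i.e. P = a/(2b).
P = 1815/(2·34) = 1815/68 = 26.6912.

26.69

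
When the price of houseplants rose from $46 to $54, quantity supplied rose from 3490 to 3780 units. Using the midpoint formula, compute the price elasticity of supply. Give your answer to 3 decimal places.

0.499

ΔQ = 3780 − 3490 = 290; ΔP = 54 − 46 = 8.
Midpoints: P̄ = 50.00, Q̄ = 3635.0.
ε_s = (ΔQ/ΔP)(P̄/Q̄) = (290/8)(50.00/3635.0).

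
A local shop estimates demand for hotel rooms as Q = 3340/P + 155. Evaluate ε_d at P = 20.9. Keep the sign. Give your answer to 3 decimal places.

At P = 20.9, Q = 314.809.
dQ/dP = −3340/P² = -7.646.
ε = (dQ/dP)(P/Q) = (-7.646)(20.9/314.809).

-0.508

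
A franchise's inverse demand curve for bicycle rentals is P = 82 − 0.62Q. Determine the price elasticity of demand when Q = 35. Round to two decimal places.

At Q = 35, P = 82 − 0.62(35) = 60.30.
dP/dQ = −0.62, so dQ/dP = 1/(−0.62) = -1.613.
ε = (dQ/dP)(P/Q) = (-1.613)(60.30/35).

-2.78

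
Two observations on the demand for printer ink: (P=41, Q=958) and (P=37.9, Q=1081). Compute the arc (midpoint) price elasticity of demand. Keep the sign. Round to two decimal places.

ΔQ = 1081 − 958 = 123; ΔP = 37.9 − 41 = -3.1.
Midpoints: P̄ = 39.45, Q̄ = 1019.5.
ε = (ΔQ/ΔP)(P̄/Q̄) = (123/-3.1)(39.45/1019.5).

-1.54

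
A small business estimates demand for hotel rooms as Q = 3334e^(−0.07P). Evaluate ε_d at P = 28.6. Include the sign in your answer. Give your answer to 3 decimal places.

-2.002

At P = 28.6, Q = 450.306.
dQ/dP = −0.07·3334e^(−0.07P) = −0.07Q = -31.521.
ε = (dQ/dP)(P/Q) = (-31.521)(28.6/450.306).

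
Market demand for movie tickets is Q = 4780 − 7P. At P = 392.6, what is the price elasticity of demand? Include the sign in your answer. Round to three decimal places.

-1.353

At P = 392.6, Q = 2031.800.
dQ/dP = −7.
ε = (dQ/dP)(P/Q) = (-7)(392.6/2031.800).
|ε| > 1, so demand is elastic at this price.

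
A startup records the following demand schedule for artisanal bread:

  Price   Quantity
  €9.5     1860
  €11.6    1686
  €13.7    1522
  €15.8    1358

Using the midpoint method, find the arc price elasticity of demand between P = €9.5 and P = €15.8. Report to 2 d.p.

-0.63

At P = 9.5, Q = 1860; at P = 15.8, Q = 1358.
ΔQ = -502, ΔP = 6.3. Midpoints: P̄ = 12.65, Q̄ = 1609.0.
ε = (ΔQ/ΔP)(P̄/Q̄) = (-502/6.3)(12.65/1609.0).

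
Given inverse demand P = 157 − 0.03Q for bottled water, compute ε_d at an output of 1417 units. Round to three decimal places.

At Q = 1417, P = 157 − 0.03(1417) = 114.49.
dP/dQ = −0.03, so dQ/dP = 1/(−0.03) = -33.333.
ε = (dQ/dP)(P/Q) = (-33.333)(114.49/1417).

-2.693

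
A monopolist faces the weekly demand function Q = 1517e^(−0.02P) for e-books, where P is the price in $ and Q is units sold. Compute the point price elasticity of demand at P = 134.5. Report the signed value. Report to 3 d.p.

At P = 134.5, Q = 102.975.
dQ/dP = −0.02·1517e^(−0.02P) = −0.02Q = -2.060.
ε = (dQ/dP)(P/Q) = (-2.060)(134.5/102.975).

-2.690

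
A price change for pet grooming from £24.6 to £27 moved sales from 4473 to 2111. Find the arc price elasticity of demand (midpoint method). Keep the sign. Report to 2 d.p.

ΔQ = 2111 − 4473 = -2362; ΔP = 27 − 24.6 = 2.4.
Midpoints: P̄ = 25.80, Q̄ = 3292.0.
ε = (ΔQ/ΔP)(P̄/Q̄) = (-2362/2.4)(25.80/3292.0).

-7.71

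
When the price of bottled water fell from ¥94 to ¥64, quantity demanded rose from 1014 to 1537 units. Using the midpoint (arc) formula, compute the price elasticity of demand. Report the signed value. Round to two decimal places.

ΔQ = 1537 − 1014 = 523; ΔP = 64 − 94 = -30.
Midpoints: P̄ = 79.00, Q̄ = 1275.5.
ε = (ΔQ/ΔP)(P̄/Q̄) = (523/-30)(79.00/1275.5).

-1.08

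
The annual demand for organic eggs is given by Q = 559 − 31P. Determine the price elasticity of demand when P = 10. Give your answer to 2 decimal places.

-1.24

At P = 10, Q = 249.
dQ/dP = −31.
ε = (dQ/dP)(P/Q) = (-31)(10/249).
|ε| > 1, so demand is elastic at this price.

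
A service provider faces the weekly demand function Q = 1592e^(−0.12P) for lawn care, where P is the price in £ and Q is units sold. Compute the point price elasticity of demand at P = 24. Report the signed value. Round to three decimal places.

At P = 24, Q = 89.367.
dQ/dP = −0.12·1592e^(−0.12P) = −0.12Q = -10.724.
ε = (dQ/dP)(P/Q) = (-10.724)(24/89.367).

-2.880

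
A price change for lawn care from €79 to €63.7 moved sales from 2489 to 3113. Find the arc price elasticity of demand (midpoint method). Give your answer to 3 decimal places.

ΔQ = 3113 − 2489 = 624; ΔP = 63.7 − 79 = -15.3.
Midpoints: P̄ = 71.35, Q̄ = 2801.0.
ε = (ΔQ/ΔP)(P̄/Q̄) = (624/-15.3)(71.35/2801.0).

-1.039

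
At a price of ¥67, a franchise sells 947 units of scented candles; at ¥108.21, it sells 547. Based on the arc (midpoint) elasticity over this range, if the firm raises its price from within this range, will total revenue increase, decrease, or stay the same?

Arc ε = (-400/41.21)(87.60/747.0) ≈ -1.138.
|ε| = 1.14 > 1, so demand is elastic. A price rise therefore reduces total revenue.

decrease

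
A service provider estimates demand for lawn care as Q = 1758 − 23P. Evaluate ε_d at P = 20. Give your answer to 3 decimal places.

At P = 20, Q = 1298.
dQ/dP = −23.
ε = (dQ/dP)(P/Q) = (-23)(20/1298).
|ε| < 1, so demand is inelastic at this price.

-0.354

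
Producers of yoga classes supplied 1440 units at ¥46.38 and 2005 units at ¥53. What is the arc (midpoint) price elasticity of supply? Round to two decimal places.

ΔQ = 2005 − 1440 = 565; ΔP = 53 − 46.38 = 6.62.
Midpoints: P̄ = 49.69, Q̄ = 1722.5.
ε_s = (ΔQ/ΔP)(P̄/Q̄) = (565/6.62)(49.69/1722.5).

2.46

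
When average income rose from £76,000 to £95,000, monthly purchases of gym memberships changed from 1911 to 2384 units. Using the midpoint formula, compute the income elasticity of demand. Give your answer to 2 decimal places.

0.99

ΔQ = 473, ΔI = 19000. Midpoints: Ī = 85,500, Q̄ = 2147.5.
ε_I = (ΔQ/ΔI)(Ī/Q̄) = (473/19000)(85500/2147.5).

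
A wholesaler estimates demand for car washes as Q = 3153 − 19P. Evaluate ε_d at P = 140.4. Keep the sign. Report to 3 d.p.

-5.496

At P = 140.4, Q = 485.400.
dQ/dP = −19.
ε = (dQ/dP)(P/Q) = (-19)(140.4/485.400).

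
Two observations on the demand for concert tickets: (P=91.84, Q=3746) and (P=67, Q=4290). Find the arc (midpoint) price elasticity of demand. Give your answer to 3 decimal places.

ΔQ = 4290 − 3746 = 544; ΔP = 67 − 91.84 = -24.84.
Midpoints: P̄ = 79.42, Q̄ = 4018.0.
ε = (ΔQ/ΔP)(P̄/Q̄) = (544/-24.84)(79.42/4018.0).

-0.433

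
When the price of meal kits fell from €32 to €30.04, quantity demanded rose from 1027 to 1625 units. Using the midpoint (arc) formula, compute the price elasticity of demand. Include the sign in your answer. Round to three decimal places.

-7.137

ΔQ = 1625 − 1027 = 598; ΔP = 30.04 − 32 = -1.96.
Midpoints: P̄ = 31.02, Q̄ = 1326.0.
ε = (ΔQ/ΔP)(P̄/Q̄) = (598/-1.96)(31.02/1326.0).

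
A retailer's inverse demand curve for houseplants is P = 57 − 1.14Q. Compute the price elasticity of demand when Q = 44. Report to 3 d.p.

-0.136

At Q = 44, P = 57 − 1.14(44) = 6.84.
dP/dQ = −1.14, so dQ/dP = 1/(−1.14) = -0.877.
ε = (dQ/dP)(P/Q) = (-0.877)(6.84/44).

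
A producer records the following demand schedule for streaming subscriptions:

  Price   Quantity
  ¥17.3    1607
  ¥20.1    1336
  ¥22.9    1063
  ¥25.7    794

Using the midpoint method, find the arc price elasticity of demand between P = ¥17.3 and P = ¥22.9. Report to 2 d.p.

At P = 17.3, Q = 1607; at P = 22.9, Q = 1063.
ΔQ = -544, ΔP = 5.6. Midpoints: P̄ = 20.10, Q̄ = 1335.0.
ε = (ΔQ/ΔP)(P̄/Q̄) = (-544/5.6)(20.10/1335.0).

-1.46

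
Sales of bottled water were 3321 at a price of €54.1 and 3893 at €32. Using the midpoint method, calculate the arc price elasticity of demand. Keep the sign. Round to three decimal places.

-0.309

ΔQ = 3893 − 3321 = 572; ΔP = 32 − 54.1 = -22.1.
Midpoints: P̄ = 43.05, Q̄ = 3607.0.
ε = (ΔQ/ΔP)(P̄/Q̄) = (572/-22.1)(43.05/3607.0).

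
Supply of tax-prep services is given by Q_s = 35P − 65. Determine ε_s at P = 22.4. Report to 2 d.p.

At P = 22.4, Q_s = 719.
dQ_s/dP = 35.
ε_s = (dQ_s/dP)(P/Q_s) = (35)(22.4/719).

1.09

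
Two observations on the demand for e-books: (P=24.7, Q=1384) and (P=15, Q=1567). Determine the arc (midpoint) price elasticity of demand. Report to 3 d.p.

-0.254

ΔQ = 1567 − 1384 = 183; ΔP = 15 − 24.7 = -9.7.
Midpoints: P̄ = 19.85, Q̄ = 1475.5.
ε = (ΔQ/ΔP)(P̄/Q̄) = (183/-9.7)(19.85/1475.5).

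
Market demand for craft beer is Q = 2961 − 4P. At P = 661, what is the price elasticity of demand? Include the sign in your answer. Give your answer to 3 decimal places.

At P = 661, Q = 317.
dQ/dP = −4.
ε = (dQ/dP)(P/Q) = (-4)(661/317).

-8.341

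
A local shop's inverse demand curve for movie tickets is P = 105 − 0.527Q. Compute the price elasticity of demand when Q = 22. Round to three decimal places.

At Q = 22, P = 105 − 0.527(22) = 93.41.
dP/dQ = −0.527, so dQ/dP = 1/(−0.527) = -1.898.
ε = (dQ/dP)(P/Q) = (-1.898)(93.41/22).

-8.056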